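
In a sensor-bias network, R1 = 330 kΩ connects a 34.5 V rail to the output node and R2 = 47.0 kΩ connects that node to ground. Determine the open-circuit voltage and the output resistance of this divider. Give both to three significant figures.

V_th is the open-circuit tap voltage: 34.5 × 47.0/(330 + 47.0) = 4.30 V.
With the supply zeroed, R1 and R2 appear in parallel from the tap: R_th = R1‖R2 = (330 × 47.0)/377.0 = 41.1 kΩ.

V_th = 4.30 V, R_th = 41.1 kΩ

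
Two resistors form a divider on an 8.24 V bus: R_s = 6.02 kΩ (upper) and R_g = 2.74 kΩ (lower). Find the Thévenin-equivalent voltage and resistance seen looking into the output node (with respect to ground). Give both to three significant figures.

V_th = 2.58 V, R_th = 1.88 kΩ

V_th is the open-circuit tap voltage: 8.24 × 2.74/(6.02 + 2.74) = 2.58 V.
With the supply zeroed, R_s and R_g appear in parallel from the tap: R_th = R_s‖R_g = (6.02 × 2.74)/8.760 = 1.88 kΩ.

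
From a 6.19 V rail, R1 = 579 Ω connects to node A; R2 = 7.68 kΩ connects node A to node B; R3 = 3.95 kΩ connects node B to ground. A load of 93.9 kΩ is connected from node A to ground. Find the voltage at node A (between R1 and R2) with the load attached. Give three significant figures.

Below node A the series string R2+R3 = 11630 Ω sits in parallel with the 93900 Ω load: 10350 Ω.
V_A = 6.19 × 10350/(579 + 10350) = 5.86 V.

V ≈ 5.86 V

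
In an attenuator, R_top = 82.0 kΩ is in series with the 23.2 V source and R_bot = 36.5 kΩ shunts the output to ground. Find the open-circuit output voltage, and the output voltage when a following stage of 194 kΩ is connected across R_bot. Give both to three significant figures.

Unloaded: 7.15 V; loaded: 6.32 V

Open-circuit: V = 23.2 × 36.5/(82.0 + 36.5) = 7.15 V.
With the load, R_bot becomes R_bot‖R_L = 30.72 kΩ, so V = 23.2 × 30.72/112.7 = 6.32 V.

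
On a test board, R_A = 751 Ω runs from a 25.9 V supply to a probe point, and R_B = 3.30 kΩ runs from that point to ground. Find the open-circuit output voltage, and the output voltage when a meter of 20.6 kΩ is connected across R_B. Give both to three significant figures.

Unloaded: 21.1 V; loaded: 20.5 V

Open-circuit: V = 25.9 × 3300/(751 + 3300) = 21.1 V.
With the load, R_B becomes R_B‖R_L = 2844 Ω, so V = 25.9 × 2844/3595 = 20.5 V.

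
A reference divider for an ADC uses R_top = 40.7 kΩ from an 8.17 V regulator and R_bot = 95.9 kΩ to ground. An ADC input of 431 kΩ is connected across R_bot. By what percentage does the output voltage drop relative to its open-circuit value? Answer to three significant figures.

The divider's output (Thévenin) resistance is R_top‖R_bot = 28.57 kΩ.
Fractional drop under load = R_th/(R_th + R_L) = 28.57 / (28.57 + 431) = 0.06217.
So the output falls by 6.22 %.

6.22 %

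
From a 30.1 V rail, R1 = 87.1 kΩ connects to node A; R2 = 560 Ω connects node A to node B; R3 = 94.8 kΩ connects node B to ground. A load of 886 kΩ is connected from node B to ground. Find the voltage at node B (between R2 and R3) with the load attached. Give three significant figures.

At node B, R3 is in parallel with the load: R3‖R_L = 85640 Ω.
Below node A the resistance is R2 + (R3‖R_L) = 86200 Ω, so V_A = 30.1 × 86200/173300 = 14.97 V.
Then V_B = V_A × (R3‖R_L)/(R2 + R3‖R_L) = 14.97 × 85640/86200 = 14.9 V.

V ≈ 14.9 V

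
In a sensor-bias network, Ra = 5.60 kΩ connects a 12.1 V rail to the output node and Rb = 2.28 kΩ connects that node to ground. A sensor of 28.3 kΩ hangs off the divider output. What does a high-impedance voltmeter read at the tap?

The load sits in parallel with Rb: Rb‖R_L = (2.28 × 28.3) / (2.28 + 28.3) = 2.110 kΩ.
V_out = 12.1 × 2.110 / (5.60 + 2.110) = 12.1 × 2.110/7.710 = 3.31 V.

V_out ≈ 3.31 V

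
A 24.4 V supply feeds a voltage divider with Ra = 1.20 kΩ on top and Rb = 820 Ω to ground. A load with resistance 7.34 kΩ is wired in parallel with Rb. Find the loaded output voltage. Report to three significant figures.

V_out ≈ 9.29 V

The load sits in parallel with Rb: Rb‖R_L = (820 × 7340) / (820 + 7340) = 737.6 Ω.
V_out = 24.4 × 737.6 / (1200 + 737.6) = 24.4 × 737.6/1938 = 9.29 V.
(Unloaded it would have been 9.90 V.)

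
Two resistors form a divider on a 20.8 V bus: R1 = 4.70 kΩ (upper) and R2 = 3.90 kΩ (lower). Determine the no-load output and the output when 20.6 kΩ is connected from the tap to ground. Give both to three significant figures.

Open-circuit: V = 20.8 × 3.90/(4.70 + 3.90) = 9.43 V.
With the load, R2 becomes R2‖R_L = 3.279 kΩ, so V = 20.8 × 3.279/7.979 = 8.55 V.

Unloaded: 9.43 V; loaded: 8.55 V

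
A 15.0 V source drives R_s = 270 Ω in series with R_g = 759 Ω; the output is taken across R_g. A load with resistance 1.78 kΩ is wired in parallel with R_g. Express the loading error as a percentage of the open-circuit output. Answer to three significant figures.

10.1 %

Unloaded V = 15.0 × 759/1029 = 11.064 V.
Loaded: R_g‖R_L = 532.1 Ω, giving V = 15.0 × 532.1/802.1 = 9.9508 V.
Drop = (11.064 − 9.9508) / 11.064 = 10.1 %.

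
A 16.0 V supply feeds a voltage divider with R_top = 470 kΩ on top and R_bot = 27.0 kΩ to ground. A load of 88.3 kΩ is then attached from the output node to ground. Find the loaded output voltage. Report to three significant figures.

V_out ≈ 0.674 V

The load sits in parallel with R_bot: R_bot‖R_L = (27.0 × 88.3) / (27.0 + 88.3) = 20.68 kΩ.
V_out = 16.0 × 20.68 / (470 + 20.68) = 16.0 × 20.68/490.7 = 0.674 V.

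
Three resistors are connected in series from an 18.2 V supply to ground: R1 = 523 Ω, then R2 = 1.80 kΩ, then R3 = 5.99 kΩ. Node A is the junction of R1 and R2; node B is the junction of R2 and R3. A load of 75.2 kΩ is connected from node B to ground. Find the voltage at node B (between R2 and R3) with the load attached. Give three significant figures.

V ≈ 12.8 V

At node B, R3 is in parallel with the load: R3‖R_L = 5548 Ω.
Below node A the resistance is R2 + (R3‖R_L) = 7348 Ω, so V_A = 18.2 × 7348/7871 = 16.99 V.
Then V_B = V_A × (R3‖R_L)/(R2 + R3‖R_L) = 16.99 × 5548/7348 = 12.8 V.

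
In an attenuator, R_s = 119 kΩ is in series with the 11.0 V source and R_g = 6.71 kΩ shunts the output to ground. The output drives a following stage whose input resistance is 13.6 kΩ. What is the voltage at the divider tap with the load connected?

V_out ≈ 0.400 V

The load sits in parallel with R_g: R_g‖R_L = (6.71 × 13.6) / (6.71 + 13.6) = 4.493 kΩ.
V_out = 11.0 × 4.493 / (119 + 4.493) = 11.0 × 4.493/123.5 = 0.400 V.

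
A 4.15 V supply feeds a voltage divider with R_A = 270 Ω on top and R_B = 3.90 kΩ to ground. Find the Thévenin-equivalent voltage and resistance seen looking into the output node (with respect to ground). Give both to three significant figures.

V_th is the open-circuit tap voltage: 4.15 × 3900/(270 + 3900) = 3.88 V.
With the supply zeroed, R_A and R_B appear in parallel from the tap: R_th = R_A‖R_B = (270 × 3900)/4170 = 253 Ω.

V_th = 3.88 V, R_th = 253 Ω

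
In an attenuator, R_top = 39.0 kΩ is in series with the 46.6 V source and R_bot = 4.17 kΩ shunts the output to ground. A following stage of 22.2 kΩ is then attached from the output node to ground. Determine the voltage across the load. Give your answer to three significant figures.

The load sits in parallel with R_bot: R_bot‖R_L = (4.17 × 22.2) / (4.17 + 22.2) = 3.511 kΩ.
V_out = 46.6 × 3.511 / (39.0 + 3.511) = 46.6 × 3.511/42.51 = 3.85 V.

V_out ≈ 3.85 V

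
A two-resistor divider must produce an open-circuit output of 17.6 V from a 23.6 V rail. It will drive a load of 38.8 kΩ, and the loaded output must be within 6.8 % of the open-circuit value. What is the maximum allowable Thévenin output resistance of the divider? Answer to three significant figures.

R_th ≤ 2.83 kΩ

Loading drop = R_th/(R_th + R_L) ≤ 0.0680, so R_th ≤ R_L · ε/(1−ε) = 38.8 kΩ × 0.0680/0.9320 = 2.83 kΩ.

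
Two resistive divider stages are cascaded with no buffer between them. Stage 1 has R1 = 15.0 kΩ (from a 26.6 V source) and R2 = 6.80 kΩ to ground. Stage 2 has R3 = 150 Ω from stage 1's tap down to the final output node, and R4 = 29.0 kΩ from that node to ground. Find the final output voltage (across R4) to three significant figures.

V_out ≈ 7.11 V

Stage 2 presents R3+R4 = 29150 Ω as a load on stage 1's tap.
Stage 1's lower leg becomes R2‖(R3+R4) = 5514 Ω, so V_mid = 26.6 × 5514/20510 = 7.150 V.
Stage 2 is itself unloaded: V_out = V_mid × R4/(R3+R4) = 7.150 × 29000/29150 = 7.11 V.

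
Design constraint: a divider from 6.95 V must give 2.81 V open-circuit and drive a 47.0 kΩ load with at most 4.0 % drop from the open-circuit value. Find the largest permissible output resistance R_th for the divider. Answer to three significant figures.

Loading drop = R_th/(R_th + R_L) ≤ 0.0400, so R_th ≤ R_L · ε/(1−ε) = 47.0 kΩ × 0.0400/0.9600 = 1.96 kΩ.

R_th ≤ 1.96 kΩ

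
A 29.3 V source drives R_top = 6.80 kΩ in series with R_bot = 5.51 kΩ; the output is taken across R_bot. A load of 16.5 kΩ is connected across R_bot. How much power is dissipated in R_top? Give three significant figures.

Total resistance from the source is R_top + (R_bot‖R_L) = 10.93 kΩ, so I = 29.3/10.93 kΩ = 2.681 mA.
P = I²·R_top = (2.681 mA)² × 6.80 kΩ = 48.9 mW.

P ≈ 48.9 mW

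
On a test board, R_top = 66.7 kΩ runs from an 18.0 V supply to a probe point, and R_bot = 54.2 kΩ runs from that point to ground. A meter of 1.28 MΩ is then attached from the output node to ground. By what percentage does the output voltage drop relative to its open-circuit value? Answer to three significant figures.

The divider's output (Thévenin) resistance is R_top‖R_bot = 29.90 kΩ.
Fractional drop under load = R_th/(R_th + R_L) = 29.90 / (29.90 + 1280) = 0.02283.
So the output falls by 2.28 %.

2.28 %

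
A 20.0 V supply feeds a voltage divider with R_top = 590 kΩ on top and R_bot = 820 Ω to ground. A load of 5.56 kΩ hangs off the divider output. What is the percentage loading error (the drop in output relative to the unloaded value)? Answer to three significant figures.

12.8 %

Unloaded V = 20.0 × 820/590800 = 0.027758 V.
Loaded: R_bot‖R_L = 714.6 Ω, giving V = 20.0 × 714.6/590700 = 0.024195 V.
Drop = (0.027758 − 0.024195) / 0.027758 = 12.8 %.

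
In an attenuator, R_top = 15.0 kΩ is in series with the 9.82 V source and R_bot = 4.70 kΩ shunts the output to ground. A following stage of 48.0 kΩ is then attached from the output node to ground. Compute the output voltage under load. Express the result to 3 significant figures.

V_out ≈ 2.18 V

The load sits in parallel with R_bot: R_bot‖R_L = (4.70 × 48.0) / (4.70 + 48.0) = 4.281 kΩ.
V_out = 9.82 × 4.281 / (15.0 + 4.281) = 9.82 × 4.281/19.28 = 2.18 V.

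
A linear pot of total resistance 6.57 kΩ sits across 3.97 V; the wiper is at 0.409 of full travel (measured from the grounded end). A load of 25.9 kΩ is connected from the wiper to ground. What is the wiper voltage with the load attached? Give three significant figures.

The wiper splits the pot into (1−α)R = 3.883 kΩ above and αR = 2.687 kΩ below.
Lower section ‖ load = 2.435 kΩ.
V_wiper = 3.97 × 2.435/(3.883 + 2.435) = 1.53 V.

V ≈ 1.53 V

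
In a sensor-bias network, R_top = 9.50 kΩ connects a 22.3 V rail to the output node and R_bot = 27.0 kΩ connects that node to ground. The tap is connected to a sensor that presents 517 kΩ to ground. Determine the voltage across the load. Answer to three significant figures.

The load sits in parallel with R_bot: R_bot‖R_L = (27.0 × 517) / (27.0 + 517) = 25.66 kΩ.
V_out = 22.3 × 25.66 / (9.50 + 25.66) = 22.3 × 25.66/35.16 = 16.3 V.

V_out ≈ 16.3 V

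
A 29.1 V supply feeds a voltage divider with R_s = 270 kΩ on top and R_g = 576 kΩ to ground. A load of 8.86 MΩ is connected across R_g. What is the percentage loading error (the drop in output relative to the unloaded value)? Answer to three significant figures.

The divider's output (Thévenin) resistance is R_s‖R_g = 183.8 kΩ.
Fractional drop under load = R_th/(R_th + R_L) = 183.8 / (183.8 + 8860) = 0.02033.
So the output falls by 2.03 %.

2.03 %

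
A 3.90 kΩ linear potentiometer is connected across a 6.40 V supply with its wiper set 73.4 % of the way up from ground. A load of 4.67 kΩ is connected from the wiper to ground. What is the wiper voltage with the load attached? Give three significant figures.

V ≈ 4.04 V

The wiper splits the pot into (1−α)R = 1.037 kΩ above and αR = 2.863 kΩ below.
Lower section ‖ load = 1.775 kΩ.
V_wiper = 6.40 × 1.775/(1.037 + 1.775) = 4.04 V.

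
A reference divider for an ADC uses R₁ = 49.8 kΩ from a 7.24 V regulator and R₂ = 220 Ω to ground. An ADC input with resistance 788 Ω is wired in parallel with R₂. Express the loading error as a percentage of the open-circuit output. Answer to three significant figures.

21.8 %

The divider's output (Thévenin) resistance is R₁‖R₂ = 219.0 Ω.
Fractional drop under load = R_th/(R_th + R_L) = 219.0 / (219.0 + 788) = 0.2175.
So the output falls by 21.8 %.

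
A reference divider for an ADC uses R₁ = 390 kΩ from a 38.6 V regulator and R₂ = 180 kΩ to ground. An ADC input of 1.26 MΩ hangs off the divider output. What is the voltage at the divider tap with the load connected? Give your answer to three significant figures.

V_out ≈ 11.1 V

The load sits in parallel with R₂: R₂‖R_L = (180 × 1260) / (180 + 1260) = 157.5 kΩ.
V_out = 38.6 × 157.5 / (390 + 157.5) = 38.6 × 157.5/547.5 = 11.1 V.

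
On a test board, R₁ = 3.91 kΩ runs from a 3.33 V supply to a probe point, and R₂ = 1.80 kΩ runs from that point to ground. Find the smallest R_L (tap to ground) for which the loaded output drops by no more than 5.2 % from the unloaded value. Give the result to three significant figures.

Output resistance R_th = R₁‖R₂ = (3.91 × 1.80)/5.710 = 1.233 kΩ.
The fractional drop is R_th/(R_th + R_L); requiring this ≤ 0.0520 gives R_L ≥ R_th(1/0.0520 − 1) = 1.233 × 18.23 = 22.5 kΩ.

R_L(min) ≈ 22.5 kΩ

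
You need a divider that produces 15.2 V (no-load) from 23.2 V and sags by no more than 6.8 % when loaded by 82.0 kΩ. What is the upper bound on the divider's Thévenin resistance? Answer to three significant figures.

Loading drop = R_th/(R_th + R_L) ≤ 0.0680, so R_th ≤ R_L · ε/(1−ε) = 82.0 kΩ × 0.0680/0.9320 = 5.98 kΩ.
(Any R1, R2 with R2/(R1+R2) = 0.655 and R1‖R2 ≤ 5.98 kΩ will meet the spec.)

R_th ≤ 5.98 kΩ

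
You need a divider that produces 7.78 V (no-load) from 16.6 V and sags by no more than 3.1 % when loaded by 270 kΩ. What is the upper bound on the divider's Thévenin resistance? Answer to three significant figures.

Loading drop = R_th/(R_th + R_L) ≤ 0.0310, so R_th ≤ R_L · ε/(1−ε) = 270 kΩ × 0.0310/0.9690 = 8.64 kΩ.

R_th ≤ 8.64 kΩ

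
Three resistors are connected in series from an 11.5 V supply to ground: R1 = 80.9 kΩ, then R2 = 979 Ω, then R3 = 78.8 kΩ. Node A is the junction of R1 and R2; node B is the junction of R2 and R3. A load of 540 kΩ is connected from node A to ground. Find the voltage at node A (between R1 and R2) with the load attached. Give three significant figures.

Below node A the series string R2+R3 = 79780 Ω sits in parallel with the 540000 Ω load: 69510 Ω.
V_A = 11.5 × 69510/(80900 + 69510) = 5.31 V.

V ≈ 5.31 V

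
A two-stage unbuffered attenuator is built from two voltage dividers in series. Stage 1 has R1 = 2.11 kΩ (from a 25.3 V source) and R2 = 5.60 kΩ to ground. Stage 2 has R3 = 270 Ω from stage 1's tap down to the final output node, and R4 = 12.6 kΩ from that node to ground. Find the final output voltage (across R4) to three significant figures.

Stage 2 presents R3+R4 = 12870 Ω as a load on stage 1's tap.
Stage 1's lower leg becomes R2‖(R3+R4) = 3902 Ω, so V_mid = 25.3 × 3902/6012 = 16.42 V.
Stage 2 is itself unloaded: V_out = V_mid × R4/(R3+R4) = 16.42 × 12600/12870 = 16.1 V.

V_out ≈ 16.1 V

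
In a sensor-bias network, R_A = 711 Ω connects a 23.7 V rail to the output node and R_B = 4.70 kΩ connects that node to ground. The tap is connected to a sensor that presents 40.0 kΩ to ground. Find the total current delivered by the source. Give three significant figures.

R_B‖R_L = 4206 Ω, so the source sees R_A + R_B‖R_L = 4917 Ω.
I = 23.7 V / 4917 Ω = 4.82 mA.

I ≈ 4.82 mA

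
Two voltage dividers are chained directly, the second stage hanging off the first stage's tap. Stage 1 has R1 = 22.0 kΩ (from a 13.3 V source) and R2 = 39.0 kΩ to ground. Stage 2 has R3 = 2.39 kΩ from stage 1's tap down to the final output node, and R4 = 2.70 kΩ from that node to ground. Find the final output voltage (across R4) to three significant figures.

V_out ≈ 1.20 V

Stage 2 presents R3+R4 = 5.090 kΩ as a load on stage 1's tap.
Stage 1's lower leg becomes R2‖(R3+R4) = 4.502 kΩ, so V_mid = 13.3 × 4.502/26.50 = 2.259 V.
Stage 2 is itself unloaded: V_out = V_mid × R4/(R3+R4) = 2.259 × 2.70/5.090 = 1.20 V.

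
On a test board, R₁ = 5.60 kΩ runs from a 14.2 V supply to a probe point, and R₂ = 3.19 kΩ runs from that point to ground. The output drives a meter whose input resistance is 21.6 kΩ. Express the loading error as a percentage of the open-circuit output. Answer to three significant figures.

The divider's output (Thévenin) resistance is R₁‖R₂ = 2.032 kΩ.
Fractional drop under load = R_th/(R_th + R_L) = 2.032 / (2.032 + 21.6) = 0.08600.
So the output falls by 8.60 %.

8.60 %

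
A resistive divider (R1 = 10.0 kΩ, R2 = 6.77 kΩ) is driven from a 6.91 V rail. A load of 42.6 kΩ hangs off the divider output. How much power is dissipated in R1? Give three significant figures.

P ≈ 1.90 mW

Total resistance from the source is R1 + (R2‖R_L) = 15.84 kΩ, so I = 6.91/15.84 kΩ = 0.4362 mA.
P = I²·R1 = (0.4362 mA)² × 10.0 kΩ = 1.90 mW.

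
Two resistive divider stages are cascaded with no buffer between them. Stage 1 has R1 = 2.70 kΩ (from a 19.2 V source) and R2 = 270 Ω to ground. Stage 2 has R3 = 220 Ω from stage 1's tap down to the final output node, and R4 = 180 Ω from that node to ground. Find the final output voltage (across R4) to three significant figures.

V_out ≈ 0.487 V

Stage 2 presents R3+R4 = 400.0 Ω as a load on stage 1's tap.
Stage 1's lower leg becomes R2‖(R3+R4) = 161.2 Ω, so V_mid = 19.2 × 161.2/2861 = 1.082 V.
Stage 2 is itself unloaded: V_out = V_mid × R4/(R3+R4) = 1.082 × 180/400.0 = 0.487 V.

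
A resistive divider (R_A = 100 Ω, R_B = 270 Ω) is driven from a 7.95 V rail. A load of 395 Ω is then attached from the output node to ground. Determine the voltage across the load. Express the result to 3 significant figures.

The load sits in parallel with R_B: R_B‖R_L = (270 × 395) / (270 + 395) = 160.4 Ω.
V_out = 7.95 × 160.4 / (100 + 160.4) = 7.95 × 160.4/260.4 = 4.90 V.

V_out ≈ 4.90 V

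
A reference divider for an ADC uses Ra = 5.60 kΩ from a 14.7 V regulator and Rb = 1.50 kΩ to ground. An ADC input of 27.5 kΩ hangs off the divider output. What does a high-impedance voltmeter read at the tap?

The load sits in parallel with Rb: Rb‖R_L = (1.50 × 27.5) / (1.50 + 27.5) = 1.422 kΩ.
V_out = 14.7 × 1.422 / (5.60 + 1.422) = 14.7 × 1.422/7.022 = 2.98 V.

V_out ≈ 2.98 V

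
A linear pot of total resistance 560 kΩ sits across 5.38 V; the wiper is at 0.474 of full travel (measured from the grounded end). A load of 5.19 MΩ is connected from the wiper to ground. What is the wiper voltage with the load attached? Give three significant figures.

The wiper splits the pot into (1−α)R = 294.6 kΩ above and αR = 265.4 kΩ below.
Lower section ‖ load = 252.5 kΩ.
V_wiper = 5.38 × 252.5/(294.6 + 252.5) = 2.48 V.

V ≈ 2.48 V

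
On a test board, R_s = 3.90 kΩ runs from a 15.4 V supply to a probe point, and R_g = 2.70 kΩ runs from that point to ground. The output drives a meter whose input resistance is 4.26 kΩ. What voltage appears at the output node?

V_out ≈ 4.58 V

The load sits in parallel with R_g: R_g‖R_L = (2.70 × 4.26) / (2.70 + 4.26) = 1.653 kΩ.
V_out = 15.4 × 1.653 / (3.90 + 1.653) = 15.4 × 1.653/5.553 = 4.58 V.
(Unloaded it would have been 6.30 V.)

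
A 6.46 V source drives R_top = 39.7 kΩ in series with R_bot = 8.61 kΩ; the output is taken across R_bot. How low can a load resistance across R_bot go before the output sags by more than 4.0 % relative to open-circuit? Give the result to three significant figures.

Output resistance R_th = R_top‖R_bot = (39.7 × 8.61)/48.31 = 7.075 kΩ.
The fractional drop is R_th/(R_th + R_L); requiring this ≤ 0.0400 gives R_L ≥ R_th(1/0.0400 − 1) = 7.075 × 24.00 = 170 kΩ.

R_L(min) ≈ 170 kΩ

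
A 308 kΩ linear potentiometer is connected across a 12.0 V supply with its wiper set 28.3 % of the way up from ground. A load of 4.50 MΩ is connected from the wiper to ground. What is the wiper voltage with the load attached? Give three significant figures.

The wiper splits the pot into (1−α)R = 220.8 kΩ above and αR = 87.16 kΩ below.
Lower section ‖ load = 85.51 kΩ.
V_wiper = 12.0 × 85.51/(220.8 + 85.51) = 3.35 V.

V ≈ 3.35 V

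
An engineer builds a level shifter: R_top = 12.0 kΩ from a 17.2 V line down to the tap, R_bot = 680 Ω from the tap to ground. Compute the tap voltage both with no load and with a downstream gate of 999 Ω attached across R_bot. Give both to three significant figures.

Open-circuit: V = 17.2 × 680/(12000 + 680) = 0.922 V.
With the load, R_bot becomes R_bot‖R_L = 404.6 Ω, so V = 17.2 × 404.6/12400 = 0.561 V.

Unloaded: 0.922 V; loaded: 0.561 V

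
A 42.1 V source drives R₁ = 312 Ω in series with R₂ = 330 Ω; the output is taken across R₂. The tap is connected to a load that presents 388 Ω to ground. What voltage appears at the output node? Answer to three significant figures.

V_out ≈ 15.3 V

The load sits in parallel with R₂: R₂‖R_L = (330 × 388) / (330 + 388) = 178.3 Ω.
V_out = 42.1 × 178.3 / (312 + 178.3) = 42.1 × 178.3/490.3 = 15.3 V.
(Unloaded it would have been 21.6 V.)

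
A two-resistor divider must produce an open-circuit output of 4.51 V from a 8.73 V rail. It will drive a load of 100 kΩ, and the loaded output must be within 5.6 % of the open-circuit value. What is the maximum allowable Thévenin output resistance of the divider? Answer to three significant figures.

R_th ≤ 5.93 kΩ

Loading drop = R_th/(R_th + R_L) ≤ 0.0560, so R_th ≤ R_L · ε/(1−ε) = 100 kΩ × 0.0560/0.9440 = 5.93 kΩ.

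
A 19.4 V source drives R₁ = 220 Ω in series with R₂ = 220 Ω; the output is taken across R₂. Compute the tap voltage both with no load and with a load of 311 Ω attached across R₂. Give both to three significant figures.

Unloaded: 9.70 V; loaded: 7.17 V

Open-circuit: V = 19.4 × 220/(220 + 220) = 9.70 V.
With the load, R₂ becomes R₂‖R_L = 128.9 Ω, so V = 19.4 × 128.9/348.9 = 7.17 V.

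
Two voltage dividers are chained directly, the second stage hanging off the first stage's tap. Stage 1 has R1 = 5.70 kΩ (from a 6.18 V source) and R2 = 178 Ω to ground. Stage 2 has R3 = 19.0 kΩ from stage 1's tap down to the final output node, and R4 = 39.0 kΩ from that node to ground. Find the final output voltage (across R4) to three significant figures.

Stage 2 presents R3+R4 = 58000 Ω as a load on stage 1's tap.
Stage 1's lower leg becomes R2‖(R3+R4) = 177.5 Ω, so V_mid = 6.18 × 177.5/5877 = 0.1866 V.
Stage 2 is itself unloaded: V_out = V_mid × R4/(R3+R4) = 0.1866 × 39000/58000 = 0.125 V.

V_out ≈ 0.125 V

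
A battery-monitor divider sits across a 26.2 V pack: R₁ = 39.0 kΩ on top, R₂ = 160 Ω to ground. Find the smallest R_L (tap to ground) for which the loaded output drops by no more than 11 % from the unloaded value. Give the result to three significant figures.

Output resistance R_th = R₁‖R₂ = (39000 × 160)/39160 = 159.3 Ω.
The fractional drop is R_th/(R_th + R_L); requiring this ≤ 0.110 gives R_L ≥ R_th(1/0.110 − 1) = 159.3 × 8.091 = 1.29 kΩ.

R_L(min) ≈ 1.29 kΩ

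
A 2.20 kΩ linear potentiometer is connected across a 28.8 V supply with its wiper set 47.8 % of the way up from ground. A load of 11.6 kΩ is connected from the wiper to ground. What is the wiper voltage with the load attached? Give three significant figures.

The wiper splits the pot into (1−α)R = 1.148 kΩ above and αR = 1.052 kΩ below.
Lower section ‖ load = 0.9642 kΩ.
V_wiper = 28.8 × 0.9642/(1.148 + 0.9642) = 13.1 V.

V ≈ 13.1 V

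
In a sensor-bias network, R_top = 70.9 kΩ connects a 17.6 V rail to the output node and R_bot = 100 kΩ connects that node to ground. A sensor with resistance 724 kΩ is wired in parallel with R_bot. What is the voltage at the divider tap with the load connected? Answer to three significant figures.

The load sits in parallel with R_bot: R_bot‖R_L = (100 × 724) / (100 + 724) = 87.86 kΩ.
V_out = 17.6 × 87.86 / (70.9 + 87.86) = 17.6 × 87.86/158.8 = 9.74 V.

V_out ≈ 9.74 V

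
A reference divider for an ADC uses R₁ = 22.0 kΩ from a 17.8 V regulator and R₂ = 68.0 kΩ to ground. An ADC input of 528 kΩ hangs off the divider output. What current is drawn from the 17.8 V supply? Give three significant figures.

I ≈ 0.216 mA

R₂‖R_L = 60.24 kΩ, so the source sees R₁ + R₂‖R_L = 82.24 kΩ.
I = 17.8 V / 82.24 kΩ = 0.216 mA.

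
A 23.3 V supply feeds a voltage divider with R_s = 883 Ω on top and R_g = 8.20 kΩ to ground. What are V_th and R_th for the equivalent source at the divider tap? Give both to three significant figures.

V_th is the open-circuit tap voltage: 23.3 × 8200/(883 + 8200) = 21.0 V.
With the supply zeroed, R_s and R_g appear in parallel from the tap: R_th = R_s‖R_g = (883 × 8200)/9083 = 797 Ω.

V_th = 21.0 V, R_th = 797 Ω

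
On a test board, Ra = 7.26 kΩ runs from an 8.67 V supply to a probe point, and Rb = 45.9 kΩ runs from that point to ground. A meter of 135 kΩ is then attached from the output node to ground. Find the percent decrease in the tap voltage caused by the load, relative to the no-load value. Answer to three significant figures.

4.44 %

The divider's output (Thévenin) resistance is Ra‖Rb = 6.269 kΩ.
Fractional drop under load = R_th/(R_th + R_L) = 6.269 / (6.269 + 135) = 0.04437.
So the output falls by 4.44 %.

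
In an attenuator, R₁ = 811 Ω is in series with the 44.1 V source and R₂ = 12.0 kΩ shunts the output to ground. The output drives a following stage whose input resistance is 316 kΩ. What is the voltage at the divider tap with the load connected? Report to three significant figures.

V_out ≈ 41.2 V

The load sits in parallel with R₂: R₂‖R_L = (12000 × 316000) / (12000 + 316000) = 11560 Ω.
V_out = 44.1 × 11560 / (811 + 11560) = 44.1 × 11560/12370 = 41.2 V.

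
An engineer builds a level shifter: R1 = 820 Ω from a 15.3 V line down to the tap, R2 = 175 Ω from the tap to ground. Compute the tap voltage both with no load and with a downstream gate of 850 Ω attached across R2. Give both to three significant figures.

Unloaded: 2.69 V; loaded: 2.30 V

Open-circuit: V = 15.3 × 175/(820 + 175) = 2.69 V.
With the load, R2 becomes R2‖R_L = 145.1 Ω, so V = 15.3 × 145.1/965.1 = 2.30 V.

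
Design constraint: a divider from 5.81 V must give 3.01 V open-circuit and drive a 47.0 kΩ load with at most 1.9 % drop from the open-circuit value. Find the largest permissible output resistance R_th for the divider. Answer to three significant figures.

R_th ≤ 910 Ω

Loading drop = R_th/(R_th + R_L) ≤ 0.0190, so R_th ≤ R_L · ε/(1−ε) = 47.0 kΩ × 0.0190/0.9810 = 910 Ω.
(Any R1, R2 with R2/(R1+R2) = 0.518 and R1‖R2 ≤ 910 Ω will meet the spec.)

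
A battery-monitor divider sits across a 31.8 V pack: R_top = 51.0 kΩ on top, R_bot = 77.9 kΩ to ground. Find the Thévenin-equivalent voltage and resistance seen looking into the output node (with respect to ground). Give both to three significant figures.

V_th is the open-circuit tap voltage: 31.8 × 77.9/(51.0 + 77.9) = 19.2 V.
With the supply zeroed, R_top and R_bot appear in parallel from the tap: R_th = R_top‖R_bot = (51.0 × 77.9)/128.9 = 30.8 kΩ.

V_th = 19.2 V, R_th = 30.8 kΩ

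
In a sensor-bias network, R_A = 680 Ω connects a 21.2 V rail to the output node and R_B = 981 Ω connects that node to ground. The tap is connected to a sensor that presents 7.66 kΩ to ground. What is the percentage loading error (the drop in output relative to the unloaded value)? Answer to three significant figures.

The divider's output (Thévenin) resistance is R_A‖R_B = 401.6 Ω.
Fractional drop under load = R_th/(R_th + R_L) = 401.6 / (401.6 + 7660) = 0.04982.
So the output falls by 4.98 %.

4.98 %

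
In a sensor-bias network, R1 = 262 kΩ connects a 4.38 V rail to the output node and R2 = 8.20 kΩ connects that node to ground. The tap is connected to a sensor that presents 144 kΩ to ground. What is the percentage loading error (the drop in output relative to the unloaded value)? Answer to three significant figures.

5.23 %

The divider's output (Thévenin) resistance is R1‖R2 = 7.951 kΩ.
Fractional drop under load = R_th/(R_th + R_L) = 7.951 / (7.951 + 144) = 0.05233.
So the output falls by 5.23 %.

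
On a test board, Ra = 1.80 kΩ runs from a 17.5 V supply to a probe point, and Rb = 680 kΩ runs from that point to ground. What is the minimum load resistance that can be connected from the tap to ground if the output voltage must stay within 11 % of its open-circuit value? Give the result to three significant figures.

Output resistance R_th = Ra‖Rb = (1.80 × 680)/681.8 = 1.795 kΩ.
The fractional drop is R_th/(R_th + R_L); requiring this ≤ 0.110 gives R_L ≥ R_th(1/0.110 − 1) = 1.795 × 8.091 = 14.5 kΩ.

R_L(min) ≈ 14.5 kΩ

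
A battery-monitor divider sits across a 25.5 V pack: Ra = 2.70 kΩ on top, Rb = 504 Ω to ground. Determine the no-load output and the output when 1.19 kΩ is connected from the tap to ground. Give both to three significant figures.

Open-circuit: V = 25.5 × 504/(2700 + 504) = 4.01 V.
With the load, Rb becomes Rb‖R_L = 354.0 Ω, so V = 25.5 × 354.0/3054 = 2.96 V.

Unloaded: 4.01 V; loaded: 2.96 V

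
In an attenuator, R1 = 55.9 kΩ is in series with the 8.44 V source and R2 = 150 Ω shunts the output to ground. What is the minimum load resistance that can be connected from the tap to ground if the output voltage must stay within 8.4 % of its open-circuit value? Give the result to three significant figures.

R_L(min) ≈ 1.63 kΩ

Output resistance R_th = R1‖R2 = (55900 × 150)/56050 = 149.6 Ω.
The fractional drop is R_th/(R_th + R_L); requiring this ≤ 0.0840 gives R_L ≥ R_th(1/0.0840 − 1) = 149.6 × 10.90 = 1.63 kΩ.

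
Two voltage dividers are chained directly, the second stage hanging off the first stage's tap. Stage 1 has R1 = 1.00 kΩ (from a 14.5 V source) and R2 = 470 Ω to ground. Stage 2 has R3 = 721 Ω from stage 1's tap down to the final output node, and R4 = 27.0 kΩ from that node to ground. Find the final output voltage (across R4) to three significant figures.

Stage 2 presents R3+R4 = 27720 Ω as a load on stage 1's tap.
Stage 1's lower leg becomes R2‖(R3+R4) = 462.2 Ω, so V_mid = 14.5 × 462.2/1462 = 4.583 V.
Stage 2 is itself unloaded: V_out = V_mid × R4/(R3+R4) = 4.583 × 27000/27720 = 4.46 V.

V_out ≈ 4.46 V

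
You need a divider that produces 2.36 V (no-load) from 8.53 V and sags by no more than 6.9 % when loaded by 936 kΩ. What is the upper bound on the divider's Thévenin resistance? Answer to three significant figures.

R_th ≤ 69.4 kΩ

Loading drop = R_th/(R_th + R_L) ≤ 0.0690, so R_th ≤ R_L · ε/(1−ε) = 936 kΩ × 0.0690/0.9310 = 69.4 kΩ.
(Any R1, R2 with R2/(R1+R2) = 0.277 and R1‖R2 ≤ 69.4 kΩ will meet the spec.)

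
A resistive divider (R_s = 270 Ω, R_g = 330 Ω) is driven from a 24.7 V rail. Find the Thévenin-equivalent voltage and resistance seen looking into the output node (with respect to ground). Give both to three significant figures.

V_th is the open-circuit tap voltage: 24.7 × 330/(270 + 330) = 13.6 V.
With the supply zeroed, R_s and R_g appear in parallel from the tap: R_th = R_s‖R_g = (270 × 330)/600.0 = 148 Ω.

V_th = 13.6 V, R_th = 148 Ω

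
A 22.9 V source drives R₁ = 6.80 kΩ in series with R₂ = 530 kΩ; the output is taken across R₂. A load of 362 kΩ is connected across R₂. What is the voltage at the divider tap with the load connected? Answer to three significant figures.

The load sits in parallel with R₂: R₂‖R_L = (530 × 362) / (530 + 362) = 215.1 kΩ.
V_out = 22.9 × 215.1 / (6.80 + 215.1) = 22.9 × 215.1/221.9 = 22.2 V.

V_out ≈ 22.2 V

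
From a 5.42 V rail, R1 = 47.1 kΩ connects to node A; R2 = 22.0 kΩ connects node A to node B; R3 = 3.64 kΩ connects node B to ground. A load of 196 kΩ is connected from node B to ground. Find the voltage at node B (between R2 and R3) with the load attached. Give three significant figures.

V ≈ 0.267 V

At node B, R3 is in parallel with the load: R3‖R_L = 3.574 kΩ.
Below node A the resistance is R2 + (R3‖R_L) = 25.57 kΩ, so V_A = 5.42 × 25.57/72.67 = 1.907 V.
Then V_B = V_A × (R3‖R_L)/(R2 + R3‖R_L) = 1.907 × 3.574/25.57 = 0.267 V.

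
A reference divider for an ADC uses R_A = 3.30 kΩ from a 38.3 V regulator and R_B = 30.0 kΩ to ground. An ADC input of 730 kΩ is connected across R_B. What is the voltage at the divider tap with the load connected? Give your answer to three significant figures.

The load sits in parallel with R_B: R_B‖R_L = (30.0 × 730) / (30.0 + 730) = 28.82 kΩ.
V_out = 38.3 × 28.82 / (3.30 + 28.82) = 38.3 × 28.82/32.12 = 34.4 V.

V_out ≈ 34.4 V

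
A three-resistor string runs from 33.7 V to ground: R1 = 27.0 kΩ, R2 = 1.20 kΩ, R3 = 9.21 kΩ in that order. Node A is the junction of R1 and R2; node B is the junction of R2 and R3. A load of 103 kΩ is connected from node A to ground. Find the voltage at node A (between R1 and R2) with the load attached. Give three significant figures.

Below node A the series string R2+R3 = 10.41 kΩ sits in parallel with the 103 kΩ load: 9.454 kΩ.
V_A = 33.7 × 9.454/(27.0 + 9.454) = 8.74 V.

V ≈ 8.74 V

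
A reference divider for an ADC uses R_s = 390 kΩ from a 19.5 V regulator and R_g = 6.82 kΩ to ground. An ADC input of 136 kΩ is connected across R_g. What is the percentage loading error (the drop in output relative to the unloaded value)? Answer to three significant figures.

4.70 %

The divider's output (Thévenin) resistance is R_s‖R_g = 6.703 kΩ.
Fractional drop under load = R_th/(R_th + R_L) = 6.703 / (6.703 + 136) = 0.04697.
So the output falls by 4.70 %.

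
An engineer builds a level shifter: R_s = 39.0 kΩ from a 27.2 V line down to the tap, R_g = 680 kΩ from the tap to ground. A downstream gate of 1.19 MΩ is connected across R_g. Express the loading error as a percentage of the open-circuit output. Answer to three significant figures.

The divider's output (Thévenin) resistance is R_s‖R_g = 36.88 kΩ.
Fractional drop under load = R_th/(R_th + R_L) = 36.88 / (36.88 + 1190) = 0.03006.
So the output falls by 3.01 %.

3.01 %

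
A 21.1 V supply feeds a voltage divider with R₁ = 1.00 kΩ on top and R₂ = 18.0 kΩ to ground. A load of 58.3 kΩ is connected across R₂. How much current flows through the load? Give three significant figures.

R₂‖R_L = 13.75 kΩ; V_out = 21.1 × 13.75/14.75 = 19.67 V.
I_L = V_out / R_L = 19.67 / 58.3 kΩ = 0.337 mA.

I_L ≈ 0.337 mA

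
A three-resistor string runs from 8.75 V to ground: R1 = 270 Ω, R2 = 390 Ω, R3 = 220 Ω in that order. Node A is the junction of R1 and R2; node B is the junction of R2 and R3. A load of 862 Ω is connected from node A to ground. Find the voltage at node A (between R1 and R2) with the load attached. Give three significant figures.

V ≈ 4.98 V

Below node A the series string R2+R3 = 610.0 Ω sits in parallel with the 862 Ω load: 357.2 Ω.
V_A = 8.75 × 357.2/(270 + 357.2) = 4.98 V.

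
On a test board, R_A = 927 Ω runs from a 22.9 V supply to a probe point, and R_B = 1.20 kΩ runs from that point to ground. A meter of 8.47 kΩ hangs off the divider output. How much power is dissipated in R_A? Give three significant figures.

Total resistance from the source is R_A + (R_B‖R_L) = 1978 Ω, so I = 22.9/1978 Ω = 11.58 mA.
P = I²·R_A = (11.58 mA)² × 927 Ω = 124 mW.

P ≈ 124 mW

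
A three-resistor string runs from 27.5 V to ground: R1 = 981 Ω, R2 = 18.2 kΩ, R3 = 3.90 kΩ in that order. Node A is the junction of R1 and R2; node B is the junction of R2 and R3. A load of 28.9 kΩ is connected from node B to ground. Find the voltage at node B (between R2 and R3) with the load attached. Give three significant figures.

At node B, R3 is in parallel with the load: R3‖R_L = 3436 Ω.
Below node A the resistance is R2 + (R3‖R_L) = 21640 Ω, so V_A = 27.5 × 21640/22620 = 26.31 V.
Then V_B = V_A × (R3‖R_L)/(R2 + R3‖R_L) = 26.31 × 3436/21640 = 4.18 V.

V ≈ 4.18 V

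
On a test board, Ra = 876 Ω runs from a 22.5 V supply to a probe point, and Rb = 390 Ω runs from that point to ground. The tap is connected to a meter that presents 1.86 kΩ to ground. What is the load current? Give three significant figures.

I_L ≈ 3.25 mA

Rb‖R_L = 322.4 Ω; V_out = 22.5 × 322.4/1198 = 6.053 V.
I_L = V_out / R_L = 6.053 / 1.86 kΩ = 3.25 mA.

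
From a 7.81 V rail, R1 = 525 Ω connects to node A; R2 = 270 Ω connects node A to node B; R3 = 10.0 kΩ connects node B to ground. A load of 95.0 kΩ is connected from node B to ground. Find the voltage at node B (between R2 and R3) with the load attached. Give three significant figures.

At node B, R3 is in parallel with the load: R3‖R_L = 9048 Ω.
Below node A the resistance is R2 + (R3‖R_L) = 9318 Ω, so V_A = 7.81 × 9318/9843 = 7.393 V.
Then V_B = V_A × (R3‖R_L)/(R2 + R3‖R_L) = 7.393 × 9048/9318 = 7.18 V.

V ≈ 7.18 V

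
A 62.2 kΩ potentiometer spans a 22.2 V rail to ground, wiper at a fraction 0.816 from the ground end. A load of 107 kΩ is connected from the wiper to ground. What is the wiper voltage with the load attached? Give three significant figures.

The wiper splits the pot into (1−α)R = 11.44 kΩ above and αR = 50.76 kΩ below.
Lower section ‖ load = 34.43 kΩ.
V_wiper = 22.2 × 34.43/(11.44 + 34.43) = 16.7 V.

V ≈ 16.7 V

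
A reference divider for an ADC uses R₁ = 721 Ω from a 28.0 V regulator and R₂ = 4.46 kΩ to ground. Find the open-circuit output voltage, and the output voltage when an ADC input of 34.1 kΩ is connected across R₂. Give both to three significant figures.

Unloaded: 24.1 V; loaded: 23.7 V

Open-circuit: V = 28.0 × 4460/(721 + 4460) = 24.1 V.
With the load, R₂ becomes R₂‖R_L = 3944 Ω, so V = 28.0 × 3944/4665 = 23.7 V.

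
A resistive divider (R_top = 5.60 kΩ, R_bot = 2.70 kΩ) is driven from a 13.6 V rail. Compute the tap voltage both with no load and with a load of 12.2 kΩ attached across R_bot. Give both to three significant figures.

Unloaded: 4.42 V; loaded: 3.85 V

Open-circuit: V = 13.6 × 2.70/(5.60 + 2.70) = 4.42 V.
With the load, R_bot becomes R_bot‖R_L = 2.211 kΩ, so V = 13.6 × 2.211/7.811 = 3.85 V.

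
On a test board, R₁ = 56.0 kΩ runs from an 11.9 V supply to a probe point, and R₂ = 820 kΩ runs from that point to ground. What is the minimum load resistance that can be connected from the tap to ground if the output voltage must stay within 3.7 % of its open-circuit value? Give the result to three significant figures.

R_L(min) ≈ 1.36 MΩ

Output resistance R_th = R₁‖R₂ = (56.0 × 820)/876.0 = 52.42 kΩ.
The fractional drop is R_th/(R_th + R_L); requiring this ≤ 0.0370 gives R_L ≥ R_th(1/0.0370 − 1) = 52.42 × 26.03 = 1.36 MΩ.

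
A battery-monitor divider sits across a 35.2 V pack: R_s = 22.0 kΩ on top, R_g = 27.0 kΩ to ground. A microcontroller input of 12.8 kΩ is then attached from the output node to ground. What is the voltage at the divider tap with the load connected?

V_out ≈ 9.96 V

The load sits in parallel with R_g: R_g‖R_L = (27.0 × 12.8) / (27.0 + 12.8) = 8.683 kΩ.
V_out = 35.2 × 8.683 / (22.0 + 8.683) = 35.2 × 8.683/30.68 = 9.96 V.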